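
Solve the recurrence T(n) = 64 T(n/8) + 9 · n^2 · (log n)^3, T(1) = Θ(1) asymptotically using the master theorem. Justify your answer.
T(n) = Θ(n^2 · (log n)^4)

Here log_8 64 = 2 and f(n) = 9 · n^2 · (log n)^3 = Θ(n^(log_8 64) · (log n)^3). This is the extended Case 2 of the master theorem (f matches the critical exponent up to log factors), giving T(n) = Θ(n^(log_8 64) · (log n)^(3+1)) = Θ(n^2 · (log n)^4).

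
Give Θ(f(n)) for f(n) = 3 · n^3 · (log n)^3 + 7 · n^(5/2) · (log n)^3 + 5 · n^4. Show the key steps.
f(n) ∈ Θ(n^4)

Compare the terms by growth order. For large n, n^a · (log n)^b dominates n^a' · (log n)^b' iff a > a', or (a = a' and b > b'). Ranking the 3 terms shows the dominant one is 5 · n^4. Hence f(n) ∈ Θ(n^4).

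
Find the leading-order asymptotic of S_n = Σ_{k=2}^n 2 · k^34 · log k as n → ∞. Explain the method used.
S_n ~ 2 · n^35 log n / 35 − 2 · n^35 / 1225

By integral comparison, S_n = ∫_1^n 2 · x^34 · log x dx + O(n^34 · log n). For the integral, ∫ x^34 log x dx = n^35 log n / 35 − n^35/1225 (integration by parts). Hence S_n ~ 2 · n^35 log n / 35 − 2 · n^35 / 1225.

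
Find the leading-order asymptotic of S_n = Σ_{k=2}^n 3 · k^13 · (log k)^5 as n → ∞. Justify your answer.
S_n ~ 3 · n^14 · (log n)^5 / 14

By integral comparison, S_n = ∫_1^n 3 · x^13 · (log x)^5 dx + O(n^13 · (log n)^5). For the integral, the leading term of ∫_1^n x^13 (log x)^5 dx is n^14/14 · (log n)^5 (by repeated integration by parts; each step lowers the log-exponent and produces a relatively O(1/log n) correction). Hence S_n ~ 3 · n^14 · (log n)^5 / 14.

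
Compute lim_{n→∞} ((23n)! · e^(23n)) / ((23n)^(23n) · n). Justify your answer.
lim = 0

Stirling: (23n)! ~ sqrt(2π·23n) · (23n/e)^(23n). Hence
  (23n)! · e^(23n) / (23n)^(23n) ~ sqrt(2π·23n).
Dividing by n: sqrt(2π·23n) / n = sqrt(2π·23) · n^((1−2)/2), so the expression behaves like sqrt(2π·23) · n^((1−2)/2) → 0.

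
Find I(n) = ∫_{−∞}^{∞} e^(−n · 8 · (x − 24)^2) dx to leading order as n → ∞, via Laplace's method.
I(n) = sqrt(π/(8n))

Here φ(x) = 8 · (x − 24)^2 has its unique minimum at x* = 24 with φ(x*) = 0 and φ''(x*) = 16. Laplace's method gives
  I(n) ~ e^(−n φ(x*)) · sqrt(2π / (n · φ''(x*))) = sqrt(2π / (16n)) = sqrt(π/(8n)).
This is exact: substituting u = (x − 24)·sqrt(8n) gives I(n) = (1/sqrt(8n)) ∫_{−∞}^{∞} e^(−u^2) du = sqrt(π/(8n)).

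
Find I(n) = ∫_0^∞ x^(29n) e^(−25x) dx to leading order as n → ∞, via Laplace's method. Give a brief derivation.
I(n) ~ (sqrt(2π·29n) / 25) · (29n/(25e))^(29n)

Write the integrand as exp(29n ln x − 25x) and set f(x) = 29n ln x − 25x. Then f'(x) = 29n/x − 25 = 0 at x* = 29n/25, and f''(x*) = −29n/x*^2 = −25^2/(29n). Laplace's method (interior maximum) gives
  I(n) ~ e^(f(x*)) · sqrt(2π / |f''(x*)|)
        = exp(29n ln(29n/25) − 29n) · sqrt(2π · 29n / 25^2)
        = (29n/25)^(29n) e^(−29n) · sqrt(2π·29n) / 25
        = (sqrt(2π·29n) / 25) · (29n/(25e))^(29n).
This matches Γ(29n+1)/25^(29n+1) with Stirling applied to Γ.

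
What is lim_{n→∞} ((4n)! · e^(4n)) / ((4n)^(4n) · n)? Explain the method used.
lim = 0

Stirling: (4n)! ~ sqrt(2π·4n) · (4n/e)^(4n). Hence
  (4n)! · e^(4n) / (4n)^(4n) ~ sqrt(2π·4n).
Dividing by n: sqrt(2π·4n) / n = sqrt(2π·4) · n^((1−2)/2), so the expression behaves like sqrt(2π·4) · n^((1−2)/2) → 0.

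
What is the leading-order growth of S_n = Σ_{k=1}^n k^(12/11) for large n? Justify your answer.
S_n ~ (11/23) · n^(23/11)

Integral comparison: Σ_{k=1}^n k^(12/11) = ∫_0^n x^(12/11) dx + O(n^(12/11)). The integral is n^(1 + 12/11) / (1 + 12/11) = n^((12+11)/11) / ((12+11)/11) = (11/23) · n^(23/11).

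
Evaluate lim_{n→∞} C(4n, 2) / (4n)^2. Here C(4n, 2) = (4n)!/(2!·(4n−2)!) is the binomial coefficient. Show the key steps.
lim = 1/2! = 1/2

With N = 4n → ∞: C(N, 2) / N^2 = [N(N−1)…(N−1)] / (2! · N^2) = (1/2!) · 1 · (1 − 1/(4n)). Each factor → 1 as N → ∞, so the limit is 1/2! = 1/2.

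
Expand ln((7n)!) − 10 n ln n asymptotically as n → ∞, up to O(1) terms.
ln((7n)!) − 10 n ln n = −3 n ln n + 7(ln 7 − 1) n + (1/2) ln(2π·7n) + O(1/n)

Stirling: ln((7n)!) = 7n ln(7n) − 7n + (1/2) ln(2π·7n) + O(1/n).
Expand 7n ln(7n) = 7n (ln n + ln 7) = 7n ln n + 7n ln 7.
Subtract 10n ln n: leading term is (7 − 10) n ln n = −3 n ln n. The next term is 7n ln 7 − 7n = 7(ln 7 − 1) n. Then the (1/2) ln(2π·7n) correction.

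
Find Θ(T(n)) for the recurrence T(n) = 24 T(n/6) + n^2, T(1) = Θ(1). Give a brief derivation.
T(n) = Θ(n^2)

log_6 24 ≈ 1.774. f(n) = n^2 dominates n^(log_6 24) since 2 > 1.774, and the regularity condition a·f(n/b) = 24·(n/6)^2 = (24/36)·n^2 ≤ c·f(n) holds with c = 24/36 ≈ 0.667 < 1. So this is Case 3: T(n) = Θ(f(n)) = Θ(n^2).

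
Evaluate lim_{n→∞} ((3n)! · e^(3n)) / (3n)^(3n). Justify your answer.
lim = ∞

Stirling: (3n)! ~ sqrt(2π·3n) · (3n/e)^(3n). Hence
  (3n)! · e^(3n) / (3n)^(3n) ~ sqrt(2π·3n) = sqrt(2π·3) · sqrt(n) → ∞.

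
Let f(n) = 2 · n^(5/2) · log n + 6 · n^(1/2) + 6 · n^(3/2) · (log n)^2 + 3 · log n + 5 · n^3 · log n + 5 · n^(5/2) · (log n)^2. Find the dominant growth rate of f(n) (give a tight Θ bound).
f(n) ∈ Θ(n^3 · log n)

Compare the terms by growth order. For large n, n^a · (log n)^b dominates n^a' · (log n)^b' iff a > a', or (a = a' and b > b'). Ranking the 6 terms shows the dominant one is 5 · n^3 · log n. Hence f(n) ∈ Θ(n^3 · log n).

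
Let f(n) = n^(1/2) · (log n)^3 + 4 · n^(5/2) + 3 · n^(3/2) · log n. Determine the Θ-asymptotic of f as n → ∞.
f(n) ∈ Θ(n^(5/2))

Compare the terms by growth order. For large n, n^a · (log n)^b dominates n^a' · (log n)^b' iff a > a', or (a = a' and b > b'). Ranking the 3 terms shows the dominant one is 4 · n^(5/2). Hence f(n) ∈ Θ(n^(5/2)).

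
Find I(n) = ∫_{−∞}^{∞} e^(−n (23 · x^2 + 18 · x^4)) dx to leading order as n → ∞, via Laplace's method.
I(n) ~ sqrt(π/(23n))

φ(x) = 23 · x^2 + 18 · x^4 has its unique global minimum at x* = 0 (since φ'(x) = 46x + 72x^3 = 0 only at x = 0 for real x with both coefficients positive, and φ → ∞ as |x| → ∞). At x* = 0, φ(0) = 0 and φ''(0) = 46. Laplace's method then gives
  I(n) ~ sqrt(2π / (n · φ''(0))) · e^(−n φ(0)) = sqrt(2π / (46n)) = sqrt(π/(23n)).
The 18 · x^4 term contributes only at subleading order (an O(1/n) relative correction).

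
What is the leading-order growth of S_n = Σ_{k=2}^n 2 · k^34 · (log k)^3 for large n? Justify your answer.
S_n ~ 2 · n^35 · (log n)^3 / 35

By integral comparison, S_n = ∫_1^n 2 · x^34 · (log x)^3 dx + O(n^34 · (log n)^3). For the integral, the leading term of ∫_1^n x^34 (log x)^3 dx is n^35/35 · (log n)^3 (by repeated integration by parts; each step lowers the log-exponent and produces a relatively O(1/log n) correction). Hence S_n ~ 2 · n^35 · (log n)^3 / 35.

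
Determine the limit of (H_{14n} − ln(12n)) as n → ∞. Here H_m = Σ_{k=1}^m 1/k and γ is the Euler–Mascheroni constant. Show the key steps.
lim = ln(7/6) + γ

By Euler-Maclaurin, H_m = ln m + γ + O(1/m). So
  H_{14n} − ln(12n) = ln(14n) + γ − ln(12n) + O(1/n)
                       = ln(14/12) + γ + O(1/n).
Hence the limit is ln(14/12) + γ (= ln(7/6)).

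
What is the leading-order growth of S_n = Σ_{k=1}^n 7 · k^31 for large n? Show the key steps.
S_n ~ 7 · n^32 / 32

By integral comparison (Euler-Maclaurin), Σ_{k=1}^n 7 · k^31 = 7 · ∫_0^n x^31 dx + O(n^31) = 7 · n^32/32 + O(n^31). (Equivalently, Faulhaber's formula gives the same leading term.)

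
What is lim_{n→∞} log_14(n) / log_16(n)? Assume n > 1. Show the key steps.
lim = ln(16) / ln(14) = log_14(16)

Change of base: log_14(n) = ln n / ln 14 and log_16(n) = ln n / ln 16. The ratio is (ln n / ln 14) · (ln 16 / ln n) = ln 16 / ln 14, a constant independent of n. So the limit is ln 16 / ln 14 = log_14(16).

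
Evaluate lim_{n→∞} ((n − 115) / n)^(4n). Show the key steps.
lim = e^(−460)

Rewrite as (1 − 115/n)^(4n). By the standard limit (1 + x/n)^n → e^x, we have (1 − 115/n)^n → e^(−115), and raising to the 4th power gives e^(−460).
More precisely, ln[(1 − 115/n)^(4n)] = 4n · ln(1 − 115/n) = 4n · (-115/n + O(1/n^2)) = -460 + O(1/n) → -460.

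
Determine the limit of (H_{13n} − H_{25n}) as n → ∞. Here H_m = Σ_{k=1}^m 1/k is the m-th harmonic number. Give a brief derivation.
lim = ln(13/25)

Euler-Maclaurin gives H_m = ln m + γ + 1/(2m) + O(1/m^2). The γ and O(1/m) terms cancel in the difference:
  H_{13n} − H_{25n} = ln(13n) − ln(25n) + O(1/n) = ln(13/25) + O(1/n).
Hence the limit is ln(13/25).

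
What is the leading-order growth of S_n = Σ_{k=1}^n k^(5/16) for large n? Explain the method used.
S_n ~ (16/21) · n^(21/16)

Integral comparison: Σ_{k=1}^n k^(5/16) = ∫_0^n x^(5/16) dx + O(n^(5/16)). The integral is n^(1 + 5/16) / (1 + 5/16) = n^((5+16)/16) / ((5+16)/16) = (16/21) · n^(21/16).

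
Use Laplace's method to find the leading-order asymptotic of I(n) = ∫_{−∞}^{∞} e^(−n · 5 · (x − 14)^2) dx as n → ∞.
I(n) = sqrt(π/(5n))

Here φ(x) = 5 · (x − 14)^2 has its unique minimum at x* = 14 with φ(x*) = 0 and φ''(x*) = 10. Laplace's method gives
  I(n) ~ e^(−n φ(x*)) · sqrt(2π / (n · φ''(x*))) = sqrt(2π / (10n)) = sqrt(π/(5n)).
This is exact: substituting u = (x − 14)·sqrt(5n) gives I(n) = (1/sqrt(5n)) ∫_{−∞}^{∞} e^(−u^2) du = sqrt(π/(5n)).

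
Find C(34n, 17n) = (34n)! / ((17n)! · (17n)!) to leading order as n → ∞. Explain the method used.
C(34n, 17n) ~ (4)^(17n) · sqrt(1/(π·17n))

Write N = 17n. Apply Stirling to each factorial:
  (2N)! ~ sqrt(2π·2N) · (2N/e)^(2N),
  N! ~ sqrt(2π N) · (N/e)^N,
  (1N)! ~ sqrt(2π·1N) · (1N/e)^(1N).
The exponential factors combine to (2N)^(2N) / (N^N · (1N)^(1N)) = 2^(2N)/1^(1N) = (2^2/1^1)^N = (4)^N.
The square-root prefactors combine to sqrt(2π·2N) / (sqrt(2π N)·sqrt(2π·1N)) = sqrt(2 / (2π·1·N)) = sqrt(1/(π·17n)).
Substituting N = 17n: C(34n, 17n) ~ (4)^(17n) · sqrt(1/(π·17n)).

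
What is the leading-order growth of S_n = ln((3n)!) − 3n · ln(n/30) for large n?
S_n ~ 3n · (ln 90 − 1) + O(ln n)

Stirling: ln((3n)!) = 3n ln(3n) − 3n + O(ln n).
  S_n = 3n ln(3n) − 3n − 3n ln(n/30) + O(ln n)
      = 3n ln(3n) − 3n ln n + 3n ln 30 − 3n + O(ln n)
      = 3n ln 3 + 3n ln 30 − 3n + O(ln n)
      = 3n (ln 90 − 1) + O(ln n).
Numerically ln(90) − 1 ≈ 3.4998.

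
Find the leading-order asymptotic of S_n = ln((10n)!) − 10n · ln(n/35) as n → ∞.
S_n ~ 10n · (ln 350 − 1) + O(ln n)

Stirling: ln((10n)!) = 10n ln(10n) − 10n + O(ln n).
  S_n = 10n ln(10n) − 10n − 10n ln(n/35) + O(ln n)
      = 10n ln(10n) − 10n ln n + 10n ln 35 − 10n + O(ln n)
      = 10n ln 10 + 10n ln 35 − 10n + O(ln n)
      = 10n (ln 350 − 1) + O(ln n).
Numerically ln(350) − 1 ≈ 4.8579.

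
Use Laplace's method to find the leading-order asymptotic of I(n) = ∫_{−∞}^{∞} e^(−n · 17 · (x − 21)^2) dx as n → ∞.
I(n) = sqrt(π/(17n))

Here φ(x) = 17 · (x − 21)^2 has its unique minimum at x* = 21 with φ(x*) = 0 and φ''(x*) = 34. Laplace's method gives
  I(n) ~ e^(−n φ(x*)) · sqrt(2π / (n · φ''(x*))) = sqrt(2π / (34n)) = sqrt(π/(17n)).
This is exact: substituting u = (x − 21)·sqrt(17n) gives I(n) = (1/sqrt(17n)) ∫_{−∞}^{∞} e^(−u^2) du = sqrt(π/(17n)).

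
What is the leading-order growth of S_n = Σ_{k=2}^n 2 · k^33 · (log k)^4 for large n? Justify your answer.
S_n ~ n^34 · (log n)^4 / 17

By integral comparison, S_n = ∫_1^n 2 · x^33 · (log x)^4 dx + O(n^33 · (log n)^4). For the integral, the leading term of ∫_1^n x^33 (log x)^4 dx is n^34/34 · (log n)^4 (by repeated integration by parts; each step lowers the log-exponent and produces a relatively O(1/log n) correction). Hence S_n ~ n^34 · (log n)^4 / 17.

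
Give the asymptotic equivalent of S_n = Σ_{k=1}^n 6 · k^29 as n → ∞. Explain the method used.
S_n ~ n^30 / 5

By integral comparison (Euler-Maclaurin), Σ_{k=1}^n 6 · k^29 = 6 · ∫_0^n x^29 dx + O(n^29) = 6 · n^30/30 = n^30 / 5 + O(n^29). (Equivalently, Faulhaber's formula gives the same leading term.)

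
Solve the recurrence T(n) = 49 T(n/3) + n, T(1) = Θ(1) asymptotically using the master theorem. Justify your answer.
T(n) = Θ(n^(log_3 49))

Master theorem: compare f(n) = n to n^(log_3 49) where log_3 49 ≈ 3.542. Since 1 < log_3 49, we have f(n) = O(n^(log_3 49 − ε)) for some ε > 0 — Case 1. Hence T(n) = Θ(n^(log_3 49)).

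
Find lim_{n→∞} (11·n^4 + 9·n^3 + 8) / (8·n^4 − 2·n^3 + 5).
lim = 11/8

For large n the leading n^4 terms dominate both numerator and denominator. Dividing top and bottom by n^4, every other term tends to 0, leaving 11/8.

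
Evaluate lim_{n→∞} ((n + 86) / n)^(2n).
lim = e^172

Rewrite as (1 + 86/n)^(2n). By the standard limit (1 + x/n)^n → e^x, we have (1 + 86/n)^n → e^86, and raising to the 2nd power gives e^172.
More precisely, ln[(1 + 86/n)^(2n)] = 2n · ln(1 + 86/n) = 2n · (86/n + O(1/n^2)) = 172 + O(1/n) → 172.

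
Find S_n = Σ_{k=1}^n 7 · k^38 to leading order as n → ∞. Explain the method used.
S_n ~ 7 · n^39 / 39

By integral comparison (Euler-Maclaurin), Σ_{k=1}^n 7 · k^38 = 7 · ∫_0^n x^38 dx + O(n^38) = 7 · n^39/39 + O(n^38). (Equivalently, Faulhaber's formula gives the same leading term.)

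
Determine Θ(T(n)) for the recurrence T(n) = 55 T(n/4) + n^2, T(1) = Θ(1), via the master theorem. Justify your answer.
T(n) = Θ(n^(log_4 55))

Master theorem: compare f(n) = n^2 to n^(log_4 55) where log_4 55 ≈ 2.891. Since 2 < log_4 55, we have f(n) = O(n^(log_4 55 − ε)) for some ε > 0 — Case 1. Hence T(n) = Θ(n^(log_4 55)).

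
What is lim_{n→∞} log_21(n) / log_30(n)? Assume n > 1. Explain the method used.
lim = ln(30) / ln(21) = log_21(30)

Change of base: log_21(n) = ln n / ln 21 and log_30(n) = ln n / ln 30. The ratio is (ln n / ln 21) · (ln 30 / ln n) = ln 30 / ln 21, a constant independent of n. So the limit is ln 30 / ln 21 = log_21(30).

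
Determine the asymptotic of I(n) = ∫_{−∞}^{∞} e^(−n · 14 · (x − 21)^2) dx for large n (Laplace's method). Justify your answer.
I(n) = sqrt(π/(14n))

Here φ(x) = 14 · (x − 21)^2 has its unique minimum at x* = 21 with φ(x*) = 0 and φ''(x*) = 28. Laplace's method gives
  I(n) ~ e^(−n φ(x*)) · sqrt(2π / (n · φ''(x*))) = sqrt(2π / (28n)) = sqrt(π/(14n)).
This is exact: substituting u = (x − 21)·sqrt(14n) gives I(n) = (1/sqrt(14n)) ∫_{−∞}^{∞} e^(−u^2) du = sqrt(π/(14n)).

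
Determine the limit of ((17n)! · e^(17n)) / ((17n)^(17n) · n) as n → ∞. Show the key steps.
lim = 0

Stirling: (17n)! ~ sqrt(2π·17n) · (17n/e)^(17n). Hence
  (17n)! · e^(17n) / (17n)^(17n) ~ sqrt(2π·17n).
Dividing by n: sqrt(2π·17n) / n = sqrt(2π·17) · n^((1−2)/2), so the expression behaves like sqrt(2π·17) · n^((1−2)/2) → 0.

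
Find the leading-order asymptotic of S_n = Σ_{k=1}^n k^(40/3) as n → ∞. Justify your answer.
S_n ~ (3/43) · n^(43/3)

Integral comparison: Σ_{k=1}^n k^(40/3) = ∫_0^n x^(40/3) dx + O(n^(40/3)). The integral is n^(1 + 40/3) / (1 + 40/3) = n^((40+3)/3) / ((40+3)/3) = (3/43) · n^(43/3).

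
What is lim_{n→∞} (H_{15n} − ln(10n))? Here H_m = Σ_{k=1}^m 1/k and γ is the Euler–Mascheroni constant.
lim = ln(3/2) + γ

By Euler-Maclaurin, H_m = ln m + γ + O(1/m). So
  H_{15n} − ln(10n) = ln(15n) + γ − ln(10n) + O(1/n)
                       = ln(15/10) + γ + O(1/n).
Hence the limit is ln(15/10) + γ (= ln(3/2)).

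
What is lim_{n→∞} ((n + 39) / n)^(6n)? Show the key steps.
lim = e^234

Rewrite as (1 + 39/n)^(6n). By the standard limit (1 + x/n)^n → e^x, we have (1 + 39/n)^n → e^39, and raising to the 6th power gives e^234.
More precisely, ln[(1 + 39/n)^(6n)] = 6n · ln(1 + 39/n) = 6n · (39/n + O(1/n^2)) = 234 + O(1/n) → 234.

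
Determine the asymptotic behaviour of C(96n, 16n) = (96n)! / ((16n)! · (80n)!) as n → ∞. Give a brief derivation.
C(96n, 16n) ~ (46656/3125)^(16n) · sqrt(3/(5π·16n))

Write N = 16n. Apply Stirling to each factorial:
  (6N)! ~ sqrt(2π·6N) · (6N/e)^(6N),
  N! ~ sqrt(2π N) · (N/e)^N,
  (5N)! ~ sqrt(2π·5N) · (5N/e)^(5N).
The exponential factors combine to (6N)^(6N) / (N^N · (5N)^(5N)) = 6^(6N)/5^(5N) = (6^6/5^5)^N = (46656/3125)^N.
The square-root prefactors combine to sqrt(2π·6N) / (sqrt(2π N)·sqrt(2π·5N)) = sqrt(6 / (2π·5·N)) = sqrt(3/(5π·16n)).
Substituting N = 16n: C(96n, 16n) ~ (46656/3125)^(16n) · sqrt(3/(5π·16n)).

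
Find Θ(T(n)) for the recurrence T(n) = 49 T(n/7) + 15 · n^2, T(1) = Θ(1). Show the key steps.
T(n) = Θ(n^2 log n)

log_7 49 = 2, and f(n) = 15 · n^2 = Θ(n^(log_7 49)). This is Case 2 of the master theorem: T(n) = Θ(f(n) · log n) = Θ(n^2 log n).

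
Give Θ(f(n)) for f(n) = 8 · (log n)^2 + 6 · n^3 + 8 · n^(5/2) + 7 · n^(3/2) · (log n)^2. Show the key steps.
f(n) ∈ Θ(n^3)

Compare the terms by growth order. For large n, n^a · (log n)^b dominates n^a' · (log n)^b' iff a > a', or (a = a' and b > b'). Ranking the 4 terms shows the dominant one is 6 · n^3. Hence f(n) ∈ Θ(n^3).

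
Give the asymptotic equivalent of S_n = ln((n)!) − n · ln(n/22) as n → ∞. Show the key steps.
S_n ~ n · (ln 22 − 1) + O(ln n)

Stirling: ln((n)!) = n ln(n) − n + O(ln n).
  S_n = n ln(n) − n − n ln(n/22) + O(ln n)
      = n ln(n) − n ln n + n ln 22 − n + O(ln n)
      = n ln 22 − n + O(ln n)
      = n (ln 22 − 1) + O(ln n).
Numerically ln(22) − 1 ≈ 2.0910.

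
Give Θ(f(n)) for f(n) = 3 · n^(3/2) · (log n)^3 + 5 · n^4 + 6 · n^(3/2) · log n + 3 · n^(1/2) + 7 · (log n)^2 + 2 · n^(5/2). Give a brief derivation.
f(n) ∈ Θ(n^4)

Compare the terms by growth order. For large n, n^a · (log n)^b dominates n^a' · (log n)^b' iff a > a', or (a = a' and b > b'). Ranking the 6 terms shows the dominant one is 5 · n^4. Hence f(n) ∈ Θ(n^4).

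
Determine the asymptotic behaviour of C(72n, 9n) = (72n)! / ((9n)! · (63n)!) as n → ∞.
C(72n, 9n) ~ (16777216/823543)^(9n) · sqrt(4/(7π·9n))

Write N = 9n. Apply Stirling to each factorial:
  (8N)! ~ sqrt(2π·8N) · (8N/e)^(8N),
  N! ~ sqrt(2π N) · (N/e)^N,
  (7N)! ~ sqrt(2π·7N) · (7N/e)^(7N).
The exponential factors combine to (8N)^(8N) / (N^N · (7N)^(7N)) = 8^(8N)/7^(7N) = (8^8/7^7)^N = (16777216/823543)^N.
The square-root prefactors combine to sqrt(2π·8N) / (sqrt(2π N)·sqrt(2π·7N)) = sqrt(8 / (2π·7·N)) = sqrt(4/(7π·9n)).
Substituting N = 9n: C(72n, 9n) ~ (16777216/823543)^(9n) · sqrt(4/(7π·9n)).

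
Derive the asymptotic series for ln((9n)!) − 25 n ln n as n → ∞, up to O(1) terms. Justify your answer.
ln((9n)!) − 25 n ln n = −16 n ln n + 9(ln 9 − 1) n + (1/2) ln(2π·9n) + O(1/n)

Stirling: ln((9n)!) = 9n ln(9n) − 9n + (1/2) ln(2π·9n) + O(1/n).
Expand 9n ln(9n) = 9n (ln n + ln 9) = 9n ln n + 9n ln 9.
Subtract 25n ln n: leading term is (9 − 25) n ln n = −16 n ln n. The next term is 9n ln 9 − 9n = 9(ln 9 − 1) n. Then the (1/2) ln(2π·9n) correction.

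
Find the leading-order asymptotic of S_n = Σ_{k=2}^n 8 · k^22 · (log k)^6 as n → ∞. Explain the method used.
S_n ~ 8 · n^23 · (log n)^6 / 23

By integral comparison, S_n = ∫_1^n 8 · x^22 · (log x)^6 dx + O(n^22 · (log n)^6). For the integral, the leading term of ∫_1^n x^22 (log x)^6 dx is n^23/23 · (log n)^6 (by repeated integration by parts; each step lowers the log-exponent and produces a relatively O(1/log n) correction). Hence S_n ~ 8 · n^23 · (log n)^6 / 23.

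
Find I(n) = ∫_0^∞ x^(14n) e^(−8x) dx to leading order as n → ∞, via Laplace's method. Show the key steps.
I(n) ~ (sqrt(2π·14n) / 8) · (14n/(8e))^(14n)

Write the integrand as exp(14n ln x − 8x) and set f(x) = 14n ln x − 8x. Then f'(x) = 14n/x − 8 = 0 at x* = 14n/8, and f''(x*) = −14n/x*^2 = −8^2/(14n). Laplace's method (interior maximum) gives
  I(n) ~ e^(f(x*)) · sqrt(2π / |f''(x*)|)
        = exp(14n ln(14n/8) − 14n) · sqrt(2π · 14n / 8^2)
        = (14n/8)^(14n) e^(−14n) · sqrt(2π·14n) / 8
        = (sqrt(2π·14n) / 8) · (14n/(8e))^(14n).
This matches Γ(14n+1)/8^(14n+1) with Stirling applied to Γ.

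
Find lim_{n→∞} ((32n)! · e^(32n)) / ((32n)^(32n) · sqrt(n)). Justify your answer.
lim = sqrt(2π·32)

Stirling: (32n)! ~ sqrt(2π·32n) · (32n/e)^(32n). Hence
  (32n)! · e^(32n) / (32n)^(32n) ~ sqrt(2π·32n).
Dividing by sqrt(n): sqrt(2π·32n) / sqrt(n) = sqrt(2π·32) · n^((1−1)/2), so the limit is sqrt(2π·32).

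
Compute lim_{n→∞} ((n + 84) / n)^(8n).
lim = e^672

Rewrite as (1 + 84/n)^(8n). By the standard limit (1 + x/n)^n → e^x, we have (1 + 84/n)^n → e^84, and raising to the 8th power gives e^672.
More precisely, ln[(1 + 84/n)^(8n)] = 8n · ln(1 + 84/n) = 8n · (84/n + O(1/n^2)) = 672 + O(1/n) → 672.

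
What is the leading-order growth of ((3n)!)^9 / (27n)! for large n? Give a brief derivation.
((3n)!)^9/(27n)! ~ ((2π·3n)^(8/2) / 3) · 9^(−9·3n)  →  0

Write N = 3n. Stirling: N! ~ sqrt(2π N)(N/e)^N and (9N)! ~ sqrt(2π·9N)·(9N/e)^(9N).
  (N!)^9/(9N)! ~ (2π N)^(9/2) (N/e)^(9N) / [sqrt(2π·9N) (9N/e)^(9N)]
     = (2π N)^(9/2) / sqrt(2π·9N) · (N/(9N))^(9N)
     = (2π N)^((9−1)/2) / 3 · 9^(−9N).
Since 9^9 > 1, the factor 9^(−9N) decays exponentially, so the ratio → 0. Substituting N = 3n gives the stated form.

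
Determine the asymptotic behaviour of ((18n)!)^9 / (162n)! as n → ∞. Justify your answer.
((18n)!)^9/(162n)! ~ ((2π·18n)^(8/2) / 3) · 9^(−9·18n)  →  0

Write N = 18n. Stirling: N! ~ sqrt(2π N)(N/e)^N and (9N)! ~ sqrt(2π·9N)·(9N/e)^(9N).
  (N!)^9/(9N)! ~ (2π N)^(9/2) (N/e)^(9N) / [sqrt(2π·9N) (9N/e)^(9N)]
     = (2π N)^(9/2) / sqrt(2π·9N) · (N/(9N))^(9N)
     = (2π N)^((9−1)/2) / 3 · 9^(−9N).
Since 9^9 > 1, the factor 9^(−9N) decays exponentially, so the ratio → 0. Substituting N = 18n gives the stated form.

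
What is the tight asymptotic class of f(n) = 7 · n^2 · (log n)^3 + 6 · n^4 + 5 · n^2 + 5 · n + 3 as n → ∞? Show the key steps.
f(n) ∈ Θ(n^4)

Compare the terms by growth order. For large n, n^a · (log n)^b dominates n^a' · (log n)^b' iff a > a', or (a = a' and b > b'). Ranking the 5 terms shows the dominant one is 6 · n^4. Hence f(n) ∈ Θ(n^4).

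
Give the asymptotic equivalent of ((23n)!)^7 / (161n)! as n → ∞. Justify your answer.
((23n)!)^7/(161n)! ~ ((2π·23n)^(6/2) / sqrt(7)) · 7^(−7·23n)  →  0

Write N = 23n. Stirling: N! ~ sqrt(2π N)(N/e)^N and (7N)! ~ sqrt(2π·7N)·(7N/e)^(7N).
  (N!)^7/(7N)! ~ (2π N)^(7/2) (N/e)^(7N) / [sqrt(2π·7N) (7N/e)^(7N)]
     = (2π N)^(7/2) / sqrt(2π·7N) · (N/(7N))^(7N)
     = (2π N)^((7−1)/2) / sqrt(7) · 7^(−7N).
Since 7^7 > 1, the factor 7^(−7N) decays exponentially, so the ratio → 0. Substituting N = 23n gives the stated form.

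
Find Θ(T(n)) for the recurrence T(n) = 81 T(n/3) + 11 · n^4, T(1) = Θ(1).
T(n) = Θ(n^4 log n)

log_3 81 = 4, and f(n) = 11 · n^4 = Θ(n^(log_3 81)). This is Case 2 of the master theorem: T(n) = Θ(f(n) · log n) = Θ(n^4 log n).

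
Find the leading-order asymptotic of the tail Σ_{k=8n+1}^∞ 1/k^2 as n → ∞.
Σ_{k>8n} 1/k^2 ~ 1/(1 · (8n))

Compare to the integral: ∫_{8n}^∞ x^(−2) dx = [−x^(−1)/1]_{8n}^∞ = 1/((2−1)·(8n)). Euler-Maclaurin then gives
  Σ_{k>8n} 1/k^2 = ∫_{8n}^∞ dx/x^2 − 1/(2·(8n)^2) + O(1/(8n)^3).
(Equivalently this is ζ(2) − Σ_{k≤8n} 1/k^2.)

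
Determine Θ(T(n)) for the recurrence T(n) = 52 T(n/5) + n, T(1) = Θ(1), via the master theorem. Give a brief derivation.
T(n) = Θ(n^(log_5 52))

Master theorem: compare f(n) = n to n^(log_5 52) where log_5 52 ≈ 2.455. Since 1 < log_5 52, we have f(n) = O(n^(log_5 52 − ε)) for some ε > 0 — Case 1. Hence T(n) = Θ(n^(log_5 52)).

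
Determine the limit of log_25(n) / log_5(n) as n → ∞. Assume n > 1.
lim = ln(5) / ln(25) = log_25(5)

Change of base: log_25(n) = ln n / ln 25 and log_5(n) = ln n / ln 5. The ratio is (ln n / ln 25) · (ln 5 / ln n) = ln 5 / ln 25, a constant independent of n. So the limit is ln 5 / ln 25 = log_25(5).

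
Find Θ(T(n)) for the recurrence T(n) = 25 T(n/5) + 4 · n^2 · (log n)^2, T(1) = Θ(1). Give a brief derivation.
T(n) = Θ(n^2 · (log n)^3)

Here log_5 25 = 2 and f(n) = 4 · n^2 · (log n)^2 = Θ(n^(log_5 25) · (log n)^2). This is the extended Case 2 of the master theorem (f matches the critical exponent up to log factors), giving T(n) = Θ(n^(log_5 25) · (log n)^(2+1)) = Θ(n^2 · (log n)^3).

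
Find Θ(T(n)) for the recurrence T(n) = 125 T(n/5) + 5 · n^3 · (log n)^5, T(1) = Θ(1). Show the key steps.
T(n) = Θ(n^3 · (log n)^6)

Here log_5 125 = 3 and f(n) = 5 · n^3 · (log n)^5 = Θ(n^(log_5 125) · (log n)^5). This is the extended Case 2 of the master theorem (f matches the critical exponent up to log factors), giving T(n) = Θ(n^(log_5 125) · (log n)^(5+1)) = Θ(n^3 · (log n)^6).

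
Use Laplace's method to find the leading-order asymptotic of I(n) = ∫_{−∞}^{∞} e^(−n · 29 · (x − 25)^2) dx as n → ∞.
I(n) = sqrt(π/(29n))

Here φ(x) = 29 · (x − 25)^2 has its unique minimum at x* = 25 with φ(x*) = 0 and φ''(x*) = 58. Laplace's method gives
  I(n) ~ e^(−n φ(x*)) · sqrt(2π / (n · φ''(x*))) = sqrt(2π / (58n)) = sqrt(π/(29n)).
This is exact: substituting u = (x − 25)·sqrt(29n) gives I(n) = (1/sqrt(29n)) ∫_{−∞}^{∞} e^(−u^2) du = sqrt(π/(29n)).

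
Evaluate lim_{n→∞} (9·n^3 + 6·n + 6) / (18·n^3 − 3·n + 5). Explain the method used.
lim = 9/18 = 1/2

For large n the leading n^3 terms dominate both numerator and denominator. Dividing top and bottom by n^3, every other term tends to 0, leaving 9/18 = 1/2.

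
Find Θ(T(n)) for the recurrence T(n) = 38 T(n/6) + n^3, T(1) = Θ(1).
T(n) = Θ(n^3)

log_6 38 ≈ 2.030. f(n) = n^3 dominates n^(log_6 38) since 3 > 2.030, and the regularity condition a·f(n/b) = 38·(n/6)^3 = (38/216)·n^3 ≤ c·f(n) holds with c = 38/216 ≈ 0.176 < 1. So this is Case 3: T(n) = Θ(f(n)) = Θ(n^3).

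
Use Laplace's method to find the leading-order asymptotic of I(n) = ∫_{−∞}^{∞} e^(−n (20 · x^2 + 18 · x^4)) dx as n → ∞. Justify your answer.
I(n) ~ sqrt(π/(20n))

φ(x) = 20 · x^2 + 18 · x^4 has its unique global minimum at x* = 0 (since φ'(x) = 40x + 72x^3 = 0 only at x = 0 for real x with both coefficients positive, and φ → ∞ as |x| → ∞). At x* = 0, φ(0) = 0 and φ''(0) = 40. Laplace's method then gives
  I(n) ~ sqrt(2π / (n · φ''(0))) · e^(−n φ(0)) = sqrt(2π / (40n)) = sqrt(π/(20n)).
The 18 · x^4 term contributes only at subleading order (an O(1/n) relative correction).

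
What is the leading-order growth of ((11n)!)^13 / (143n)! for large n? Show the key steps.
((11n)!)^13/(143n)! ~ ((2π·11n)^(12/2) / sqrt(13)) · 13^(−13·11n)  →  0

Write N = 11n. Stirling: N! ~ sqrt(2π N)(N/e)^N and (13N)! ~ sqrt(2π·13N)·(13N/e)^(13N).
  (N!)^13/(13N)! ~ (2π N)^(13/2) (N/e)^(13N) / [sqrt(2π·13N) (13N/e)^(13N)]
     = (2π N)^(13/2) / sqrt(2π·13N) · (N/(13N))^(13N)
     = (2π N)^((13−1)/2) / sqrt(13) · 13^(−13N).
Since 13^13 > 1, the factor 13^(−13N) decays exponentially, so the ratio → 0. Substituting N = 11n gives the stated form.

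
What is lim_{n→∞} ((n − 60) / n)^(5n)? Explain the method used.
lim = e^(−300)

Rewrite as (1 − 60/n)^(5n). By the standard limit (1 + x/n)^n → e^x, we have (1 − 60/n)^n → e^(−60), and raising to the 5th power gives e^(−300).
More precisely, ln[(1 − 60/n)^(5n)] = 5n · ln(1 − 60/n) = 5n · (-60/n + O(1/n^2)) = -300 + O(1/n) → -300.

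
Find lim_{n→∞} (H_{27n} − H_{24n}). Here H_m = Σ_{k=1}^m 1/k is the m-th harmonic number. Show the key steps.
lim = ln(27/24) = ln(9/8)

Euler-Maclaurin gives H_m = ln m + γ + 1/(2m) + O(1/m^2). The γ and O(1/m) terms cancel in the difference:
  H_{27n} − H_{24n} = ln(27n) − ln(24n) + O(1/n) = ln(27/24) + O(1/n).
Hence the limit is ln(27/24) = ln(9/8).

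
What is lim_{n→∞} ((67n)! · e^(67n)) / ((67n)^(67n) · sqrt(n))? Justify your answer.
lim = sqrt(2π·67)

Stirling: (67n)! ~ sqrt(2π·67n) · (67n/e)^(67n). Hence
  (67n)! · e^(67n) / (67n)^(67n) ~ sqrt(2π·67n).
Dividing by sqrt(n): sqrt(2π·67n) / sqrt(n) = sqrt(2π·67) · n^((1−1)/2), so the limit is sqrt(2π·67).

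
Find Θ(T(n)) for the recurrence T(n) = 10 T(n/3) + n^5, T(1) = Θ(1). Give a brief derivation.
T(n) = Θ(n^5)

log_3 10 ≈ 2.096. f(n) = n^5 dominates n^(log_3 10) since 5 > 2.096, and the regularity condition a·f(n/b) = 10·(n/3)^5 = (10/243)·n^5 ≤ c·f(n) holds with c = 10/243 ≈ 0.0412 < 1. So this is Case 3: T(n) = Θ(f(n)) = Θ(n^5).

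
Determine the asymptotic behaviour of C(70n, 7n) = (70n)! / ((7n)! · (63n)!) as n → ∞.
C(70n, 7n) ~ (10000000000/387420489)^(7n) · sqrt(5/(9π·7n))

Write N = 7n. Apply Stirling to each factorial:
  (10N)! ~ sqrt(2π·10N) · (10N/e)^(10N),
  N! ~ sqrt(2π N) · (N/e)^N,
  (9N)! ~ sqrt(2π·9N) · (9N/e)^(9N).
The exponential factors combine to (10N)^(10N) / (N^N · (9N)^(9N)) = 10^(10N)/9^(9N) = (10^10/9^9)^N = (10000000000/387420489)^N.
The square-root prefactors combine to sqrt(2π·10N) / (sqrt(2π N)·sqrt(2π·9N)) = sqrt(10 / (2π·9·N)) = sqrt(5/(9π·7n)).
Substituting N = 7n: C(70n, 7n) ~ (10000000000/387420489)^(7n) · sqrt(5/(9π·7n)).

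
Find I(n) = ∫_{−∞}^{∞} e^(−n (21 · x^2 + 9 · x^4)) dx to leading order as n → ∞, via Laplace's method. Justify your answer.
I(n) ~ sqrt(π/(21n))

φ(x) = 21 · x^2 + 9 · x^4 has its unique global minimum at x* = 0 (since φ'(x) = 42x + 36x^3 = 0 only at x = 0 for real x with both coefficients positive, and φ → ∞ as |x| → ∞). At x* = 0, φ(0) = 0 and φ''(0) = 42. Laplace's method then gives
  I(n) ~ sqrt(2π / (n · φ''(0))) · e^(−n φ(0)) = sqrt(2π / (42n)) = sqrt(π/(21n)).
The 9 · x^4 term contributes only at subleading order (an O(1/n) relative correction).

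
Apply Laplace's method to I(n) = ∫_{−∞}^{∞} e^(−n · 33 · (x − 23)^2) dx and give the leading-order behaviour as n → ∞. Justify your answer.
I(n) = sqrt(π/(33n))

Here φ(x) = 33 · (x − 23)^2 has its unique minimum at x* = 23 with φ(x*) = 0 and φ''(x*) = 66. Laplace's method gives
  I(n) ~ e^(−n φ(x*)) · sqrt(2π / (n · φ''(x*))) = sqrt(2π / (66n)) = sqrt(π/(33n)).
This is exact: substituting u = (x − 23)·sqrt(33n) gives I(n) = (1/sqrt(33n)) ∫_{−∞}^{∞} e^(−u^2) du = sqrt(π/(33n)).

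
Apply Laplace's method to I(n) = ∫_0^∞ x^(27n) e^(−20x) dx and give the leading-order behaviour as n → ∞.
I(n) ~ (sqrt(2π·27n) / 20) · (27n/(20e))^(27n)

Write the integrand as exp(27n ln x − 20x) and set f(x) = 27n ln x − 20x. Then f'(x) = 27n/x − 20 = 0 at x* = 27n/20, and f''(x*) = −27n/x*^2 = −20^2/(27n). Laplace's method (interior maximum) gives
  I(n) ~ e^(f(x*)) · sqrt(2π / |f''(x*)|)
        = exp(27n ln(27n/20) − 27n) · sqrt(2π · 27n / 20^2)
        = (27n/20)^(27n) e^(−27n) · sqrt(2π·27n) / 20
        = (sqrt(2π·27n) / 20) · (27n/(20e))^(27n).
This matches Γ(27n+1)/20^(27n+1) with Stirling applied to Γ.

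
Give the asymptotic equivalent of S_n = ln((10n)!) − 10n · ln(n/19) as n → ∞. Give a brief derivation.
S_n ~ 10n · (ln 190 − 1) + O(ln n)

Stirling: ln((10n)!) = 10n ln(10n) − 10n + O(ln n).
  S_n = 10n ln(10n) − 10n − 10n ln(n/19) + O(ln n)
      = 10n ln(10n) − 10n ln n + 10n ln 19 − 10n + O(ln n)
      = 10n ln 10 + 10n ln 19 − 10n + O(ln n)
      = 10n (ln 190 − 1) + O(ln n).
Numerically ln(190) − 1 ≈ 4.2470.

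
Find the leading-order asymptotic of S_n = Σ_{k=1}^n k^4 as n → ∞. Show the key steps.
S_n ~ n^5 / 5

By integral comparison (Euler-Maclaurin), Σ_{k=1}^n k^4 = ∫_0^n x^4 dx + O(n^4) = n^5/5 + O(n^4). (Equivalently, Faulhaber's formula gives the same leading term.)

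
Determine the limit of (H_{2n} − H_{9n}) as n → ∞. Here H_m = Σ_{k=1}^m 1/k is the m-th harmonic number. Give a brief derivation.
lim = ln(2/9)

Euler-Maclaurin gives H_m = ln m + γ + 1/(2m) + O(1/m^2). The γ and O(1/m) terms cancel in the difference:
  H_{2n} − H_{9n} = ln(2n) − ln(9n) + O(1/n) = ln(2/9) + O(1/n).
Hence the limit is ln(2/9).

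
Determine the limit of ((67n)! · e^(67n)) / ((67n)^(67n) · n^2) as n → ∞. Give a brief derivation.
lim = 0

Stirling: (67n)! ~ sqrt(2π·67n) · (67n/e)^(67n). Hence
  (67n)! · e^(67n) / (67n)^(67n) ~ sqrt(2π·67n).
Dividing by n^2: sqrt(2π·67n) / n^2 = sqrt(2π·67) · n^((1−4)/2), so the expression behaves like sqrt(2π·67) · n^((1−4)/2) → 0.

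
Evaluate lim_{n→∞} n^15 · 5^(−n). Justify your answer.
lim = 0

Exponentials with base > 1 dominate every fixed polynomial: for any fixed c, n^c / 5^n → 0 as n → ∞ (e.g. by the ratio test, or by writing 5^n = e^(n ln 5) and noting e^(n ln 5) / n^c → ∞). Hence n^15 · 5^(−n) = n^15 / 5^n → 0.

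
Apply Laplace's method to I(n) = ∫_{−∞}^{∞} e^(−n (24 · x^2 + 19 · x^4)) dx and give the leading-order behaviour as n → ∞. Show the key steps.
I(n) ~ sqrt(π/(24n))

φ(x) = 24 · x^2 + 19 · x^4 has its unique global minimum at x* = 0 (since φ'(x) = 48x + 76x^3 = 0 only at x = 0 for real x with both coefficients positive, and φ → ∞ as |x| → ∞). At x* = 0, φ(0) = 0 and φ''(0) = 48. Laplace's method then gives
  I(n) ~ sqrt(2π / (n · φ''(0))) · e^(−n φ(0)) = sqrt(2π / (48n)) = sqrt(π/(24n)).
The 19 · x^4 term contributes only at subleading order (an O(1/n) relative correction).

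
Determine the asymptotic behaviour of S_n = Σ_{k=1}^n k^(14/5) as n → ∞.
S_n ~ (5/19) · n^(19/5)

Integral comparison: Σ_{k=1}^n k^(14/5) = ∫_0^n x^(14/5) dx + O(n^(14/5)). The integral is n^(1 + 14/5) / (1 + 14/5) = n^((14+5)/5) / ((14+5)/5) = (5/19) · n^(19/5).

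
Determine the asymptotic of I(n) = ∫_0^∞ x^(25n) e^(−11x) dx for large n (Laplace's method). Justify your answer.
I(n) ~ (sqrt(2π·25n) / 11) · (25n/(11e))^(25n)

Write the integrand as exp(25n ln x − 11x) and set f(x) = 25n ln x − 11x. Then f'(x) = 25n/x − 11 = 0 at x* = 25n/11, and f''(x*) = −25n/x*^2 = −11^2/(25n). Laplace's method (interior maximum) gives
  I(n) ~ e^(f(x*)) · sqrt(2π / |f''(x*)|)
        = exp(25n ln(25n/11) − 25n) · sqrt(2π · 25n / 11^2)
        = (25n/11)^(25n) e^(−25n) · sqrt(2π·25n) / 11
        = (sqrt(2π·25n) / 11) · (25n/(11e))^(25n).
This matches Γ(25n+1)/11^(25n+1) with Stirling applied to Γ.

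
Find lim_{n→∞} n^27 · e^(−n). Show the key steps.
lim = 0

Exponentials with base > 1 dominate every fixed polynomial: for any fixed c, n^c / e^n → 0 as n → ∞ (e.g. by the ratio test, or since e^n grows faster than any power of n). Hence n^27 · e^(−n) = n^27 / e^n → 0.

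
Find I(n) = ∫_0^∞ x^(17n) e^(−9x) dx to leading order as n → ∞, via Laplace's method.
I(n) ~ (sqrt(2π·17n) / 9) · (17n/(9e))^(17n)

Write the integrand as exp(17n ln x − 9x) and set f(x) = 17n ln x − 9x. Then f'(x) = 17n/x − 9 = 0 at x* = 17n/9, and f''(x*) = −17n/x*^2 = −9^2/(17n). Laplace's method (interior maximum) gives
  I(n) ~ e^(f(x*)) · sqrt(2π / |f''(x*)|)
        = exp(17n ln(17n/9) − 17n) · sqrt(2π · 17n / 9^2)
        = (17n/9)^(17n) e^(−17n) · sqrt(2π·17n) / 9
        = (sqrt(2π·17n) / 9) · (17n/(9e))^(17n).
This matches Γ(17n+1)/9^(17n+1) with Stirling applied to Γ.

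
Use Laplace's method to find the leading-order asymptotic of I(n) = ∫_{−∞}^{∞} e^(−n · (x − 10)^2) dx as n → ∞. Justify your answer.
I(n) = sqrt(π/n)

Here φ(x) = (x − 10)^2 has its unique minimum at x* = 10 with φ(x*) = 0 and φ''(x*) = 2. Laplace's method gives
  I(n) ~ e^(−n φ(x*)) · sqrt(2π / (n · φ''(x*))) = sqrt(2π / (2n)) = sqrt(π/n).
This is exact: substituting u = (x − 10)·sqrt(n) gives I(n) = (1/sqrt(n)) ∫_{−∞}^{∞} e^(−u^2) du = sqrt(π/n).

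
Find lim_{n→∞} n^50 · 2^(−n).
lim = 0

Exponentials with base > 1 dominate every fixed polynomial: for any fixed c, n^c / 2^n → 0 as n → ∞ (e.g. by the ratio test, or by writing 2^n = e^(n ln 2) and noting e^(n ln 2) / n^c → ∞). Hence n^50 · 2^(−n) = n^50 / 2^n → 0.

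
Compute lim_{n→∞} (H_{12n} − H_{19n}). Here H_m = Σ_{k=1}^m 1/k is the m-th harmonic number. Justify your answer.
lim = ln(12/19)

Euler-Maclaurin gives H_m = ln m + γ + 1/(2m) + O(1/m^2). The γ and O(1/m) terms cancel in the difference:
  H_{12n} − H_{19n} = ln(12n) − ln(19n) + O(1/n) = ln(12/19) + O(1/n).
Hence the limit is ln(12/19).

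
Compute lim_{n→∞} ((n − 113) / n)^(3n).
lim = e^(−339)

Rewrite as (1 − 113/n)^(3n). By the standard limit (1 + x/n)^n → e^x, we have (1 − 113/n)^n → e^(−113), and raising to the 3rd power gives e^(−339).
More precisely, ln[(1 − 113/n)^(3n)] = 3n · ln(1 − 113/n) = 3n · (-113/n + O(1/n^2)) = -339 + O(1/n) → -339.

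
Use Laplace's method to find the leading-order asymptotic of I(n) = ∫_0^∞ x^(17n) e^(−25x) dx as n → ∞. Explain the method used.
I(n) ~ (sqrt(2π·17n) / 25) · (17n/(25e))^(17n)

Write the integrand as exp(17n ln x − 25x) and set f(x) = 17n ln x − 25x. Then f'(x) = 17n/x − 25 = 0 at x* = 17n/25, and f''(x*) = −17n/x*^2 = −25^2/(17n). Laplace's method (interior maximum) gives
  I(n) ~ e^(f(x*)) · sqrt(2π / |f''(x*)|)
        = exp(17n ln(17n/25) − 17n) · sqrt(2π · 17n / 25^2)
        = (17n/25)^(17n) e^(−17n) · sqrt(2π·17n) / 25
        = (sqrt(2π·17n) / 25) · (17n/(25e))^(17n).
This matches Γ(17n+1)/25^(17n+1) with Stirling applied to Γ.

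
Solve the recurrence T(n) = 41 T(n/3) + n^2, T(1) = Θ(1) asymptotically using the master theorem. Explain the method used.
T(n) = Θ(n^(log_3 41))

Master theorem: compare f(n) = n^2 to n^(log_3 41) where log_3 41 ≈ 3.380. Since 2 < log_3 41, we have f(n) = O(n^(log_3 41 − ε)) for some ε > 0 — Case 1. Hence T(n) = Θ(n^(log_3 41)).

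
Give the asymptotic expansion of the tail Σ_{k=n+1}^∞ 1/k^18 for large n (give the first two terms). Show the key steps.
Σ_{k>n} 1/k^18 = 1/(17 · n^17) − 1/(2 · n^18) + O(1/n^19)

Compare to the integral: ∫_{n}^∞ x^(−18) dx = [−x^(−17)/17]_{n}^∞ = 1/((18−1)·n^17). The Euler-Maclaurin correction adds −f(n)/2 = −1/(2·n^18). Euler-Maclaurin then gives
  Σ_{k>n} 1/k^18 = ∫_{n}^∞ dx/x^18 − 1/(2·n^18) + O(1/n^19).
(Equivalently this is ζ(18) − Σ_{k≤n} 1/k^18.)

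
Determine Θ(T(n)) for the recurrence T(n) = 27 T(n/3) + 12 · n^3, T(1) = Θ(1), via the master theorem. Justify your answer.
T(n) = Θ(n^3 log n)

log_3 27 = 3, and f(n) = 12 · n^3 = Θ(n^(log_3 27)). This is Case 2 of the master theorem: T(n) = Θ(f(n) · log n) = Θ(n^3 log n).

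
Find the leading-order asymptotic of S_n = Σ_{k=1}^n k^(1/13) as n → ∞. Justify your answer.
S_n ~ (13/14) · n^(14/13)

Integral comparison: Σ_{k=1}^n k^(1/13) = ∫_0^n x^(1/13) dx + O(n^(1/13)). The integral is n^(1 + 1/13) / (1 + 1/13) = n^((1+13)/13) / ((1+13)/13) = (13/14) · n^(14/13).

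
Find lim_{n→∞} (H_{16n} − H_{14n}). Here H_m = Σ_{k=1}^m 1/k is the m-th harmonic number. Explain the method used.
lim = ln(16/14) = ln(8/7)

Euler-Maclaurin gives H_m = ln m + γ + 1/(2m) + O(1/m^2). The γ and O(1/m) terms cancel in the difference:
  H_{16n} − H_{14n} = ln(16n) − ln(14n) + O(1/n) = ln(16/14) + O(1/n).
Hence the limit is ln(16/14) = ln(8/7).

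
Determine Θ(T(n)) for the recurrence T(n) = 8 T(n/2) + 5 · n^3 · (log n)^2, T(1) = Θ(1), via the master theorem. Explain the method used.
T(n) = Θ(n^3 · (log n)^3)

Here log_2 8 = 3 and f(n) = 5 · n^3 · (log n)^2 = Θ(n^(log_2 8) · (log n)^2). This is the extended Case 2 of the master theorem (f matches the critical exponent up to log factors), giving T(n) = Θ(n^(log_2 8) · (log n)^(2+1)) = Θ(n^3 · (log n)^3).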